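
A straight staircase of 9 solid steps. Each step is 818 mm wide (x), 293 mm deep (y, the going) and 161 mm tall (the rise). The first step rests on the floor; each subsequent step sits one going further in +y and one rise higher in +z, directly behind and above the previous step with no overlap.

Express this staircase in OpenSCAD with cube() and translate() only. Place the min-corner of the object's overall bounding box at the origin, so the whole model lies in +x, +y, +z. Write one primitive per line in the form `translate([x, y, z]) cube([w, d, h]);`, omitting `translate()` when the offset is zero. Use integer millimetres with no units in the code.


cube([818, 293, 161]);
translate([0, 293, 161]) cube([818, 293, 161]);
translate([0, 586, 322]) cube([818, 293, 161]);
translate([0, 879, 483]) cube([818, 293, 161]);
translate([0, 1172, 644]) cube([818, 293, 161]);
translate([0, 1465, 805]) cube([818, 293, 161]);
translate([0, 1758, 966]) cube([818, 293, 161]);
translate([0, 2051, 1127]) cube([818, 293, 161]);
translate([0, 2344, 1288]) cube([818, 293, 161]);


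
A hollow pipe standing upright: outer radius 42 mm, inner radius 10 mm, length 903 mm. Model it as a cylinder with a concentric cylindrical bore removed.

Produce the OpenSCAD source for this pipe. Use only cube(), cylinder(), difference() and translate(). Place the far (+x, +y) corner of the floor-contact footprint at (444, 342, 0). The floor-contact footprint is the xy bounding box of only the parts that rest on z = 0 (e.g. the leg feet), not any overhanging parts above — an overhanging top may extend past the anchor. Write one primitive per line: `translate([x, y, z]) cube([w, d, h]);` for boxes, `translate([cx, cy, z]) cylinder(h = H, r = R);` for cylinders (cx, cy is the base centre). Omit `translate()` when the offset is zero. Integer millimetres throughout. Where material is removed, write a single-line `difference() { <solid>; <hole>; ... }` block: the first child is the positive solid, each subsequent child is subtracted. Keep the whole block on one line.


difference() { translate([402, 300, 0]) cylinder(h = 903, r = 42); translate([402, 300, 0]) cylinder(h = 903, r = 10); }


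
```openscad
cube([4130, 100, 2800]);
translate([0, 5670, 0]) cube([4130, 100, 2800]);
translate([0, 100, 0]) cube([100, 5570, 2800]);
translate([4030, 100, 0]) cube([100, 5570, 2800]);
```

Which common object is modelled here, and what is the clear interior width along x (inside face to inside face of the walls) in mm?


A house (or room) frame. The interior width is 3930 mm.

Four 2800 mm walls enclosing a rectangle with no floor or roof — a room or house frame. Outside width is 4130 mm and wall thickness is 100 mm, so the interior width is 4130 − 2 × 100 = 3930 mm.


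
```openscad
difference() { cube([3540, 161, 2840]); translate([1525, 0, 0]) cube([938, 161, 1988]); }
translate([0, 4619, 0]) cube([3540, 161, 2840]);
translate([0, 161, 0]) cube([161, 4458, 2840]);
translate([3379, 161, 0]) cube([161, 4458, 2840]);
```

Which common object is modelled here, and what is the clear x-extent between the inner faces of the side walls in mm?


A single room. The interior width is 3218 mm.

Four walls enclosing a rectangle with a door in the front wall — a room. Outside width 3540 minus two 161 mm walls gives 3218 mm.


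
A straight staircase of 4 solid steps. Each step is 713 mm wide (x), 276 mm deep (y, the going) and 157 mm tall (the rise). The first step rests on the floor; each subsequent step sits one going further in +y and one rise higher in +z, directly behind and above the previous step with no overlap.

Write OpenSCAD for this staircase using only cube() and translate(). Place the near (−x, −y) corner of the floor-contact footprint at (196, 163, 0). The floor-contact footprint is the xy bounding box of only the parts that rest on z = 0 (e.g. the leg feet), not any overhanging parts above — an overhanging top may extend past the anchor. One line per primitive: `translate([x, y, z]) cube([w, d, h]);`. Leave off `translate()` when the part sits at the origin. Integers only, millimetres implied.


translate([196, 163, 0]) cube([713, 276, 157]);
translate([196, 439, 157]) cube([713, 276, 157]);
translate([196, 715, 314]) cube([713, 276, 157]);
translate([196, 991, 471]) cube([713, 276, 157]);


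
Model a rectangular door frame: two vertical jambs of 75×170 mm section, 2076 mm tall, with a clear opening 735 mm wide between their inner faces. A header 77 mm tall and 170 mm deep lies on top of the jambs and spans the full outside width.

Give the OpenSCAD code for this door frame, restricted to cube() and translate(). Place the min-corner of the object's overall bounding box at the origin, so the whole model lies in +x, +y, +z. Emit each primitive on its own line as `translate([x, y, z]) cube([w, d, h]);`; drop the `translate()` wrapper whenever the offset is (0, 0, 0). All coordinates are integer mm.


cube([75, 170, 2076]);
translate([810, 0, 0]) cube([75, 170, 2076]);
translate([0, 0, 2076]) cube([885, 170, 77]);


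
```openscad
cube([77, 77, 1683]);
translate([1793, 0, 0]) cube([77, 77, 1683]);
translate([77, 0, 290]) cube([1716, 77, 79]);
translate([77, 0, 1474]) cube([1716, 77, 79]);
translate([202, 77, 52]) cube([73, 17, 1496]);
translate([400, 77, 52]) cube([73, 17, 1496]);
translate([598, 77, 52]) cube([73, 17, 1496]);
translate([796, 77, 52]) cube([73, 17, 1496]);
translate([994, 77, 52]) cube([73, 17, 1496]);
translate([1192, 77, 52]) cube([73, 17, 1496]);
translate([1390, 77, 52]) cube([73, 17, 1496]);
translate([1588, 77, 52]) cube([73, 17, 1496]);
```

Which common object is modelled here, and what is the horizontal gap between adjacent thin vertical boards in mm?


A fence section. The picket gap is 125 mm.

Two posts, two rails, 8 pickets — a fence section. Span 1716 mm holds 8 pickets of 73 mm with 9 equal gaps: ⌊(1716 − 8·73) / 9⌋ = 125 mm.


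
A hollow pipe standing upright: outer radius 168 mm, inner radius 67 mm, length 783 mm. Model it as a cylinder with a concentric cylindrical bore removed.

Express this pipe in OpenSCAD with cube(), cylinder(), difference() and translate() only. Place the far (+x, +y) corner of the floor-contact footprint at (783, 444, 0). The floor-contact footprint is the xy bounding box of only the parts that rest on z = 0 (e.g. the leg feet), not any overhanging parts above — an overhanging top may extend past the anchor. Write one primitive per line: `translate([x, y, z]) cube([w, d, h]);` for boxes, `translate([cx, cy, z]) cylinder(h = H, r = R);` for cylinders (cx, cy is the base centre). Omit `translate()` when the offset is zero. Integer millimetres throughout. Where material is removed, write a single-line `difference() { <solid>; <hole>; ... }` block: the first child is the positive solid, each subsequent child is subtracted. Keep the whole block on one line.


difference() { translate([615, 276, 0]) cylinder(h = 783, r = 168); translate([615, 276, 0]) cylinder(h = 783, r = 67); }


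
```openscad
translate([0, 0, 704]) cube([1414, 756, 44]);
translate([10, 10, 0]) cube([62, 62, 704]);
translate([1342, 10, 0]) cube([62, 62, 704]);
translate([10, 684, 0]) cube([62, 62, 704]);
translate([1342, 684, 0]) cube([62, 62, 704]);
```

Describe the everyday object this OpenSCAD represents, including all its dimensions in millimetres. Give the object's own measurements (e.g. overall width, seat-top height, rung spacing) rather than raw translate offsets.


A table: top 1414 mm (x) × 756 mm (y), 44 mm thick, upper face at z = 748 mm, on four 62×62 mm square legs, each inset 10 mm from the nearest pair of top edges from z = 0 to the bottom of the top.


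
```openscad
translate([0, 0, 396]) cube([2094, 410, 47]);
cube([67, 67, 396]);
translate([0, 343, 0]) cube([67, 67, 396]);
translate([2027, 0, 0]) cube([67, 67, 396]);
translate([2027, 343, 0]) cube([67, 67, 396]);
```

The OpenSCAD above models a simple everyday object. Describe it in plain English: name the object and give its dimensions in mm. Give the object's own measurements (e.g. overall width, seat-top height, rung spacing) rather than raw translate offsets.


A bench: a 2094×410 mm seat slab, 47 mm thick, top at z = 443 mm, on four 67×67 mm square legs flush with the seat corners and standing on z = 0.


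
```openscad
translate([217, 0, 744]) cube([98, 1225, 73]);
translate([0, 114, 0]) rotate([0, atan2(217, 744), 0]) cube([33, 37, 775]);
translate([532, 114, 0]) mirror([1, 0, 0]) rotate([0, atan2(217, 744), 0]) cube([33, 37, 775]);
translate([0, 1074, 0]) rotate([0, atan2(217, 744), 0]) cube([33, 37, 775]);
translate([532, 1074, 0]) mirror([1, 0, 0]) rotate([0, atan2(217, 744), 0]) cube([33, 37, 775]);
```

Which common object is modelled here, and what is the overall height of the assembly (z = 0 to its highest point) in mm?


A sawhorse. The overall height is 817 mm.

A beam across two mirrored pairs of raked legs — a sawhorse. The beam's underside is at z = 744 (matching the legs' vertical rise in atan2(217, 744)) and the beam is 73 mm tall, so its top is at 744 + 73 = 817 mm. The raked legs top out at the beam's underside, so that is the highest point.


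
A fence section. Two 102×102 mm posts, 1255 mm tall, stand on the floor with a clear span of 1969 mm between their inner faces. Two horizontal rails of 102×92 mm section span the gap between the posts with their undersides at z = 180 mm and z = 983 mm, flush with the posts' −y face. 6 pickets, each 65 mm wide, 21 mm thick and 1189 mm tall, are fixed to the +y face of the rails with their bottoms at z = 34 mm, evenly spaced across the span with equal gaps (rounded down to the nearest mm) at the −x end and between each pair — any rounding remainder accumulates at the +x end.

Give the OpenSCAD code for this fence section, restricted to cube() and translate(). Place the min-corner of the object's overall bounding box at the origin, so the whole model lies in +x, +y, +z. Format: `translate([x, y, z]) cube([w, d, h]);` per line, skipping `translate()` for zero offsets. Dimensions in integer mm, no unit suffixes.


cube([102, 102, 1255]);
translate([2071, 0, 0]) cube([102, 102, 1255]);
translate([102, 0, 180]) cube([1969, 102, 92]);
translate([102, 0, 983]) cube([1969, 102, 92]);
translate([327, 102, 34]) cube([65, 21, 1189]);
translate([617, 102, 34]) cube([65, 21, 1189]);
translate([907, 102, 34]) cube([65, 21, 1189]);
translate([1197, 102, 34]) cube([65, 21, 1189]);
translate([1487, 102, 34]) cube([65, 21, 1189]);
translate([1777, 102, 34]) cube([65, 21, 1189]);


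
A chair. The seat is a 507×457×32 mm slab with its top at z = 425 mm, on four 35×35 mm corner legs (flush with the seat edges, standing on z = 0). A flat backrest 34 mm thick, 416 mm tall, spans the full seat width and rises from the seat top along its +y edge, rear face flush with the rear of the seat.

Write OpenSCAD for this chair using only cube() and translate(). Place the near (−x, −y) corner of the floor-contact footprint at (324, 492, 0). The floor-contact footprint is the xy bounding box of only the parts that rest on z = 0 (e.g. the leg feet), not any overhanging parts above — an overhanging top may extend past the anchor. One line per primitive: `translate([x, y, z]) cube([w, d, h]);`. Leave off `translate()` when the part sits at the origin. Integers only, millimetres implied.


translate([324, 492, 393]) cube([507, 457, 32]);
translate([324, 492, 0]) cube([35, 35, 393]);
translate([796, 492, 0]) cube([35, 35, 393]);
translate([324, 914, 0]) cube([35, 35, 393]);
translate([796, 914, 0]) cube([35, 35, 393]);
translate([324, 915, 425]) cube([507, 34, 416]);


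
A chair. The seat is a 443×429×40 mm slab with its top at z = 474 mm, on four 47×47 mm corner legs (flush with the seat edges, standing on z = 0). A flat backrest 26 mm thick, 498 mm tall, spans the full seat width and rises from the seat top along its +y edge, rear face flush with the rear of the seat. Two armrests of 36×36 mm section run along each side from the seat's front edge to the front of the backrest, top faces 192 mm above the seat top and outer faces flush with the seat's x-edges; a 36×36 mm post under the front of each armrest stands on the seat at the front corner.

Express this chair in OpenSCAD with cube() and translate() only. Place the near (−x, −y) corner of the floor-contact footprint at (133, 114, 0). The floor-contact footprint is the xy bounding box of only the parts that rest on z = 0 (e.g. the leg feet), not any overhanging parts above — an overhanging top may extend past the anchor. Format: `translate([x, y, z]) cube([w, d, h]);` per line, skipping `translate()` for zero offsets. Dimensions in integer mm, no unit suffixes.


translate([133, 114, 434]) cube([443, 429, 40]);
translate([133, 114, 0]) cube([47, 47, 434]);
translate([529, 114, 0]) cube([47, 47, 434]);
translate([133, 496, 0]) cube([47, 47, 434]);
translate([529, 496, 0]) cube([47, 47, 434]);
translate([133, 517, 474]) cube([443, 26, 498]);
translate([133, 114, 630]) cube([36, 403, 36]);
translate([540, 114, 630]) cube([36, 403, 36]);
translate([133, 114, 474]) cube([36, 36, 156]);
translate([540, 114, 474]) cube([36, 36, 156]);


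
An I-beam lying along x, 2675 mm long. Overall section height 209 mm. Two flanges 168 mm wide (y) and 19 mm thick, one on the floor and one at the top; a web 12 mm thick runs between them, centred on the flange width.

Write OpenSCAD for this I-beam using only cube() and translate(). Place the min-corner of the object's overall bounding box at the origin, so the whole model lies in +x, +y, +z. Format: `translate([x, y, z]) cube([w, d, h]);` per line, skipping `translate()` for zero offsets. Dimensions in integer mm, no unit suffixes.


cube([2675, 168, 19]);
translate([0, 78, 19]) cube([2675, 12, 171]);
translate([0, 0, 190]) cube([2675, 168, 19]);


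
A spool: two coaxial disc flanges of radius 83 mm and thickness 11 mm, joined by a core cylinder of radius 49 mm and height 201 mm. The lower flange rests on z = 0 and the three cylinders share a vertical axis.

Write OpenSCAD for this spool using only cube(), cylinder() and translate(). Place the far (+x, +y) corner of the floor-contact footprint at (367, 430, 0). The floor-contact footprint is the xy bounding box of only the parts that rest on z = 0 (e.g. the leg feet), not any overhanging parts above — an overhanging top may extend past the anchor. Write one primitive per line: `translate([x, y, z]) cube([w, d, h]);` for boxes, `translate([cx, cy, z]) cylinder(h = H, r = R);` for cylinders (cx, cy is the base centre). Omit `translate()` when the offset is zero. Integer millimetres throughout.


translate([284, 347, 0]) cylinder(h = 11, r = 83);
translate([284, 347, 11]) cylinder(h = 201, r = 49);
translate([284, 347, 212]) cylinder(h = 11, r = 83);


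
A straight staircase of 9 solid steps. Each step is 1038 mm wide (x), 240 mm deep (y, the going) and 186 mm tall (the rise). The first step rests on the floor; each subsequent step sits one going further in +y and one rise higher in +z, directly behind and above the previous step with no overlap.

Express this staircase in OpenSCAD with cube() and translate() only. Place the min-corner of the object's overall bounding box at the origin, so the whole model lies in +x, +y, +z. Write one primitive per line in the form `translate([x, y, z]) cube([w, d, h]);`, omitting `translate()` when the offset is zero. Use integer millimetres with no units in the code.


cube([1038, 240, 186]);
translate([0, 240, 186]) cube([1038, 240, 186]);
translate([0, 480, 372]) cube([1038, 240, 186]);
translate([0, 720, 558]) cube([1038, 240, 186]);
translate([0, 960, 744]) cube([1038, 240, 186]);
translate([0, 1200, 930]) cube([1038, 240, 186]);
translate([0, 1440, 1116]) cube([1038, 240, 186]);
translate([0, 1680, 1302]) cube([1038, 240, 186]);
translate([0, 1920, 1488]) cube([1038, 240, 186]);


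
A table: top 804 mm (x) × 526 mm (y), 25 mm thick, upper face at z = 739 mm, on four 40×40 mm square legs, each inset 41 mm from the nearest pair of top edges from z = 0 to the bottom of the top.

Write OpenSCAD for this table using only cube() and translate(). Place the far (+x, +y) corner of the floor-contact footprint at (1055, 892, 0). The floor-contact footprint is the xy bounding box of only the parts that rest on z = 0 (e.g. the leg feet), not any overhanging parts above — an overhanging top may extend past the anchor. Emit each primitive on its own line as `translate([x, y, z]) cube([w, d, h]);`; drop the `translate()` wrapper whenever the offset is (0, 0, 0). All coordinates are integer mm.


// leg_h = 739 - 25 = 714
translate([292, 407, 714]) cube([804, 526, 25]);
translate([333, 448, 0]) cube([40, 40, 714]);
translate([1015, 448, 0]) cube([40, 40, 714]);
translate([333, 852, 0]) cube([40, 40, 714]);
translate([1015, 852, 0]) cube([40, 40, 714]);


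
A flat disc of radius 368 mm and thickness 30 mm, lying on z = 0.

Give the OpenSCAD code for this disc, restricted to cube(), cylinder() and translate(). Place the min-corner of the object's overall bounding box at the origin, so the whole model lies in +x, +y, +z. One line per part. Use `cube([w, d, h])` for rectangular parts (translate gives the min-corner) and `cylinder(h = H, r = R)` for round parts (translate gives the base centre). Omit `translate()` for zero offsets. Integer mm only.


translate([368, 368, 0]) cylinder(h = 30, r = 368);


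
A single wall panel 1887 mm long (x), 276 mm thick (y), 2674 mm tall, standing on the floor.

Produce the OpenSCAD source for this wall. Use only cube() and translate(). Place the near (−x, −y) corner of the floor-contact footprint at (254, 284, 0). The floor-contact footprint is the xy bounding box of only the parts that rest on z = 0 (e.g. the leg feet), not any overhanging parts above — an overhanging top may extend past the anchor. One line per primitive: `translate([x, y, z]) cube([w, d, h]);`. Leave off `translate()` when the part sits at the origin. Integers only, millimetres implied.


translate([254, 284, 0]) cube([1887, 276, 2674]);


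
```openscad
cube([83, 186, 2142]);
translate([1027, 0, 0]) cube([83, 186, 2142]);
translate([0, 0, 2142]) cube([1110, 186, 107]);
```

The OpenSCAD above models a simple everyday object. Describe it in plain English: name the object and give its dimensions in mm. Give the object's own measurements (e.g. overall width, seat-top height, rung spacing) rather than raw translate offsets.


A door frame. The clear opening is 944 mm wide and 2142 mm high. Two 83 mm wide jambs, 186 mm deep, stand either side of the opening from the floor to the top of the opening. A 107 mm thick head sits across the top of both jambs, spanning the full outside width of the frame.


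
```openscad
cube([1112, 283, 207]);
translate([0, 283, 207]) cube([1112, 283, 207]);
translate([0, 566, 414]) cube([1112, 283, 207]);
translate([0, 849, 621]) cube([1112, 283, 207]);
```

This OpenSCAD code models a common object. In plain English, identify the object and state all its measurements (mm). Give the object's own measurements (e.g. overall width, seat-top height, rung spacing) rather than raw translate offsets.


A straight staircase of 4 solid steps. Each step is 1112 mm wide (x), 283 mm deep (y, the going) and 207 mm tall (the rise). The first step rests on the floor; each subsequent step sits one going further in +y and one rise higher in +z, directly behind and above the previous step with no overlap.


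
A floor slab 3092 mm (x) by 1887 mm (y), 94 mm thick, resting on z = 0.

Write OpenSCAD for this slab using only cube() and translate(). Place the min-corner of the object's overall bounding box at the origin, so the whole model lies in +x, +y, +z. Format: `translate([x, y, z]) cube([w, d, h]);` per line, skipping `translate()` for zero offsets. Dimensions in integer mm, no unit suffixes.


cube([3092, 1887, 94]);


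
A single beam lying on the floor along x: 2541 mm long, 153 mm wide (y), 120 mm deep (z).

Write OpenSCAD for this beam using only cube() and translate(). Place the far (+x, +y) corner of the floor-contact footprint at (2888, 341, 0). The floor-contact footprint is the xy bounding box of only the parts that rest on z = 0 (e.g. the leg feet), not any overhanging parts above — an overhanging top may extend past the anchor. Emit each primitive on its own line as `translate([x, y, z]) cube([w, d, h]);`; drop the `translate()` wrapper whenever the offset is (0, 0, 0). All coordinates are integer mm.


translate([347, 188, 0]) cube([2541, 153, 120]);


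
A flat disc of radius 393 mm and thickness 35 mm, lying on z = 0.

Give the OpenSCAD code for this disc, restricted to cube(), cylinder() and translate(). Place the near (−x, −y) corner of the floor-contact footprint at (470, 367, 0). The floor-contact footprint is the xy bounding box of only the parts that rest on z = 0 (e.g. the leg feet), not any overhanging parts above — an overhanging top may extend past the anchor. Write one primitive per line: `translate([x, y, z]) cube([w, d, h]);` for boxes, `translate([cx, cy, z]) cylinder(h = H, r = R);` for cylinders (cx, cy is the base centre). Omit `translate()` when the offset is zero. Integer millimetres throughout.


translate([863, 760, 0]) cylinder(h = 35, r = 393);


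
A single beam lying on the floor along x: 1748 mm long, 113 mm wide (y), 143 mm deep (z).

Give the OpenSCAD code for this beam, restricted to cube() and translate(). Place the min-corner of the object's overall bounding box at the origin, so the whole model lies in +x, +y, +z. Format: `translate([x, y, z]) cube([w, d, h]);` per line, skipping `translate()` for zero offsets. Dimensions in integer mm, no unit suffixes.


cube([1748, 113, 143]);


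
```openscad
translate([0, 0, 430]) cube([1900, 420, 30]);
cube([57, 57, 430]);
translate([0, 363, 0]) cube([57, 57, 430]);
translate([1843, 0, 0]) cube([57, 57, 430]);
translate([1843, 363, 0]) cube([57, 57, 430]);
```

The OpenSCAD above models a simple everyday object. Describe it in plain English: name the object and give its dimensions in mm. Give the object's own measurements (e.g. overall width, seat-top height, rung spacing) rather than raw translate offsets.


A bench: a 1900×420 mm seat slab, 30 mm thick, top at z = 460 mm, on four 57×57 mm square legs flush with the seat corners and standing on z = 0.


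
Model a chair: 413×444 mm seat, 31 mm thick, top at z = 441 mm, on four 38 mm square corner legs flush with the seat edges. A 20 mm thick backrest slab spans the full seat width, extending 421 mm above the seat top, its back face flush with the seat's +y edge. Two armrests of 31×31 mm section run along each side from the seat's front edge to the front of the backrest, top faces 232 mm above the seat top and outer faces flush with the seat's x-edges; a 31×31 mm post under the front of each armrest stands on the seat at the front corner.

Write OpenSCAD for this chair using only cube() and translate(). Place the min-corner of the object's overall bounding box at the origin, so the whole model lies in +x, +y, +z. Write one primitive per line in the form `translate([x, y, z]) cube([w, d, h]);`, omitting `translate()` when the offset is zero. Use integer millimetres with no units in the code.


translate([0, 0, 410]) cube([413, 444, 31]);
cube([38, 38, 410]);
translate([375, 0, 0]) cube([38, 38, 410]);
translate([0, 406, 0]) cube([38, 38, 410]);
translate([375, 406, 0]) cube([38, 38, 410]);
translate([0, 424, 441]) cube([413, 20, 421]);
translate([0, 0, 642]) cube([31, 424, 31]);
translate([382, 0, 642]) cube([31, 424, 31]);
translate([0, 0, 441]) cube([31, 31, 201]);
translate([382, 0, 441]) cube([31, 31, 201]);


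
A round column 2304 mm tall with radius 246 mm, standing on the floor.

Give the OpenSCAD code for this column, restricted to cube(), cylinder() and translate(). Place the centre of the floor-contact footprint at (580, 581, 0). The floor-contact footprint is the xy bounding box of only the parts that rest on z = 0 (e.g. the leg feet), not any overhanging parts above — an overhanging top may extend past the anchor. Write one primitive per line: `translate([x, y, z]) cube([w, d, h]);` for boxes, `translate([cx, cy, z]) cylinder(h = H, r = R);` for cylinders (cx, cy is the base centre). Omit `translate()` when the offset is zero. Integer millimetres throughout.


translate([580, 581, 0]) cylinder(h = 2304, r = 246);


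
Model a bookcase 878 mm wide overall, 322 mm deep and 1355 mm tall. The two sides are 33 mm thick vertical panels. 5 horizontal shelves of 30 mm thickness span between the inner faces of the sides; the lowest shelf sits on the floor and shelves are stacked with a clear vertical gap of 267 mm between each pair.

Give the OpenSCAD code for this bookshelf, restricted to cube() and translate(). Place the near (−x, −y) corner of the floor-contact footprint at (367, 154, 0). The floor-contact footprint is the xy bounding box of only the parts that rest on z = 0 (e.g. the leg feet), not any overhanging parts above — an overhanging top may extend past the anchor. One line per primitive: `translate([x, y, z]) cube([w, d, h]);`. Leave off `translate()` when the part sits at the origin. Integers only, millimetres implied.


translate([367, 154, 0]) cube([33, 322, 1355]);
translate([1212, 154, 0]) cube([33, 322, 1355]);
translate([400, 154, 0]) cube([812, 322, 30]);
translate([400, 154, 297]) cube([812, 322, 30]);
translate([400, 154, 594]) cube([812, 322, 30]);
translate([400, 154, 891]) cube([812, 322, 30]);
translate([400, 154, 1188]) cube([812, 322, 30]);


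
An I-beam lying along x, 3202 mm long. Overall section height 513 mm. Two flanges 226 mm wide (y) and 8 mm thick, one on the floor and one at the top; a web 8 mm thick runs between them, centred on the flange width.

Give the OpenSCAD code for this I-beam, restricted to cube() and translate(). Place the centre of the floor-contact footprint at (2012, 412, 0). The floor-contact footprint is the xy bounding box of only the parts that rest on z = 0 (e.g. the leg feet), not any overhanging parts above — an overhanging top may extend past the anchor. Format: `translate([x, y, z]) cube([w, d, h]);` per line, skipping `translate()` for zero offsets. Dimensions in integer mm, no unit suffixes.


translate([411, 299, 0]) cube([3202, 226, 8]);
translate([411, 408, 8]) cube([3202, 8, 497]);
translate([411, 299, 505]) cube([3202, 226, 8]);


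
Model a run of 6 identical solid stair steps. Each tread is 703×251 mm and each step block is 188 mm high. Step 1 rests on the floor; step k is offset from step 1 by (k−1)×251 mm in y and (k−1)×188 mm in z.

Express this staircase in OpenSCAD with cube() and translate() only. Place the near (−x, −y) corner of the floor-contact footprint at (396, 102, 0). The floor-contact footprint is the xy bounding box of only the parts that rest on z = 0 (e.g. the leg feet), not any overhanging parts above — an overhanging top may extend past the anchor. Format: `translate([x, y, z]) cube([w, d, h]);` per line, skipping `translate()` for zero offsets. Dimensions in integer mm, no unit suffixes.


translate([396, 102, 0]) cube([703, 251, 188]);
translate([396, 353, 188]) cube([703, 251, 188]);
translate([396, 604, 376]) cube([703, 251, 188]);
translate([396, 855, 564]) cube([703, 251, 188]);
translate([396, 1106, 752]) cube([703, 251, 188]);
translate([396, 1357, 940]) cube([703, 251, 188]);


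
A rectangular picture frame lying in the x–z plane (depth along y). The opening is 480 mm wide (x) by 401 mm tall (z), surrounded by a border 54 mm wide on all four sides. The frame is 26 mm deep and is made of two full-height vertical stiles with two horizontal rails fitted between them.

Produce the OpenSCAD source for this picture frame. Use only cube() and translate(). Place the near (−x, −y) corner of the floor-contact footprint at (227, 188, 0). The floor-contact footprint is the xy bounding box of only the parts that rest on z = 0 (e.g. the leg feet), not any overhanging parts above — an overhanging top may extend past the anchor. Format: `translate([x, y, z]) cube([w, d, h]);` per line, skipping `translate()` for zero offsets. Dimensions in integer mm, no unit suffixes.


translate([227, 188, 0]) cube([54, 26, 509]);
translate([761, 188, 0]) cube([54, 26, 509]);
translate([281, 188, 0]) cube([480, 26, 54]);
translate([281, 188, 455]) cube([480, 26, 54]);


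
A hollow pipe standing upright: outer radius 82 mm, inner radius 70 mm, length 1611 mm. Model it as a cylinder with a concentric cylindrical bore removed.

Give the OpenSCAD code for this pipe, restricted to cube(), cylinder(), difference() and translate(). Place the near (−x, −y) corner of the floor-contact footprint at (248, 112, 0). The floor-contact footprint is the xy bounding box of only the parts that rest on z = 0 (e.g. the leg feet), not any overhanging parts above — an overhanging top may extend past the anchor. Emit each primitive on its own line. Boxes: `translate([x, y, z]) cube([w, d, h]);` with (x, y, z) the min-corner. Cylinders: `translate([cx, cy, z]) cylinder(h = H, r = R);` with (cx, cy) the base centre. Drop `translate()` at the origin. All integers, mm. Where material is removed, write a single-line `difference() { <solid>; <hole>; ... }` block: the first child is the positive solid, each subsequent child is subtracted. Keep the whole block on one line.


difference() { translate([330, 194, 0]) cylinder(h = 1611, r = 82); translate([330, 194, 0]) cylinder(h = 1611, r = 70); }


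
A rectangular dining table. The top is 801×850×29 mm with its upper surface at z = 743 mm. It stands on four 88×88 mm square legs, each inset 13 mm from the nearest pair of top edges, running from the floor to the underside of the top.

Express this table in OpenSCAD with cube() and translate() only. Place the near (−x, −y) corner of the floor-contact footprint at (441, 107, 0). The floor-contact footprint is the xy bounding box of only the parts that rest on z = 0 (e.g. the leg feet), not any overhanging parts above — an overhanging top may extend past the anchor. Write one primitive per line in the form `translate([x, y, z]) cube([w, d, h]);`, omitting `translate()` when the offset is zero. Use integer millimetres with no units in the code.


translate([428, 94, 714]) cube([801, 850, 29]);
translate([441, 107, 0]) cube([88, 88, 714]);
translate([1128, 107, 0]) cube([88, 88, 714]);
translate([441, 843, 0]) cube([88, 88, 714]);
translate([1128, 843, 0]) cube([88, 88, 714]);


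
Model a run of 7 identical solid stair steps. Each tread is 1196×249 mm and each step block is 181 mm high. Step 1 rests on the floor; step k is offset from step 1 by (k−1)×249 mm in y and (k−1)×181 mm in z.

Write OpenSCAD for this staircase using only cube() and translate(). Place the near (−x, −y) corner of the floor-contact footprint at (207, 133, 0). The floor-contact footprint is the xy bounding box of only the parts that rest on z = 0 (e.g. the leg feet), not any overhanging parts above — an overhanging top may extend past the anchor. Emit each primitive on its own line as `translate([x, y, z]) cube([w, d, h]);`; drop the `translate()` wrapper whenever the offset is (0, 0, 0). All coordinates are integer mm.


translate([207, 133, 0]) cube([1196, 249, 181]);
translate([207, 382, 181]) cube([1196, 249, 181]);
translate([207, 631, 362]) cube([1196, 249, 181]);
translate([207, 880, 543]) cube([1196, 249, 181]);
translate([207, 1129, 724]) cube([1196, 249, 181]);
translate([207, 1378, 905]) cube([1196, 249, 181]);
translate([207, 1627, 1086]) cube([1196, 249, 181]);


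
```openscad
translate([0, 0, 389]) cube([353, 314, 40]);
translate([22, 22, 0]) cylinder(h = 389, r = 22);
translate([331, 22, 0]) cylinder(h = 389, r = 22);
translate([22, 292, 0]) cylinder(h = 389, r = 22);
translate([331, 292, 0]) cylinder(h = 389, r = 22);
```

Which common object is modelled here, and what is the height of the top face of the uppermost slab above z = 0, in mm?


A stool. The seat height is 429 mm.

A 353×314×40 slab at z = 389 on four corner cylinders — a stool. The seat top is 389 + 40 = 429 mm.


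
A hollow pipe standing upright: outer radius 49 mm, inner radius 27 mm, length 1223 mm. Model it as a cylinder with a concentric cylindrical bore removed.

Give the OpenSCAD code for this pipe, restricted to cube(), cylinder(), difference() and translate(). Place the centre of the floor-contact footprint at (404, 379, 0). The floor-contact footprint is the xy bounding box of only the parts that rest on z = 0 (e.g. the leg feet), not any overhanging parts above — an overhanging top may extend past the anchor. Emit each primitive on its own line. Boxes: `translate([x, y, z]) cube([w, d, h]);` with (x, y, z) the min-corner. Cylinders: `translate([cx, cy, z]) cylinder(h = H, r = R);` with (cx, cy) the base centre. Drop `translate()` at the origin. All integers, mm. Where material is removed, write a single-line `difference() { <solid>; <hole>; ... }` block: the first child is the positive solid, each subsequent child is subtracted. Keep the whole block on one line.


difference() { translate([404, 379, 0]) cylinder(h = 1223, r = 49); translate([404, 379, 0]) cylinder(h = 1223, r = 27); }


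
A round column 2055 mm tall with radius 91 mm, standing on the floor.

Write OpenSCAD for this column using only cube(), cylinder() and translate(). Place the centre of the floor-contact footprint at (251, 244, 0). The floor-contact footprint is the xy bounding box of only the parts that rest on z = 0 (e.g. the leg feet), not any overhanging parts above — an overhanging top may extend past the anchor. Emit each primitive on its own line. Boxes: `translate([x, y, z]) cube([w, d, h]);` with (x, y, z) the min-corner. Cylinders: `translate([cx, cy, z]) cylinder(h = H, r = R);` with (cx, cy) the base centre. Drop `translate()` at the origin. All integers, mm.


translate([251, 244, 0]) cylinder(h = 2055, r = 91);


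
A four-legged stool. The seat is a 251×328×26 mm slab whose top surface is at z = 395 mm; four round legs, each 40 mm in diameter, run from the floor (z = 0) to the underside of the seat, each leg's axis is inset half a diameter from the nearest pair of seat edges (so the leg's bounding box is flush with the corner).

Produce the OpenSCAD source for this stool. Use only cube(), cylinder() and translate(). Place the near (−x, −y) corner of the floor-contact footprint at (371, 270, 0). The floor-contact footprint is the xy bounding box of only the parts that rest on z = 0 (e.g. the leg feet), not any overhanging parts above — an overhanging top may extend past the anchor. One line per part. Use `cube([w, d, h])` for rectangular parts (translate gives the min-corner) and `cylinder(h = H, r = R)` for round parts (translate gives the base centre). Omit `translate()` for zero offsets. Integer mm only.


translate([371, 270, 369]) cube([251, 328, 26]);
translate([391, 290, 0]) cylinder(h = 369, r = 20);
translate([602, 290, 0]) cylinder(h = 369, r = 20);
translate([391, 578, 0]) cylinder(h = 369, r = 20);
translate([602, 578, 0]) cylinder(h = 369, r = 20);


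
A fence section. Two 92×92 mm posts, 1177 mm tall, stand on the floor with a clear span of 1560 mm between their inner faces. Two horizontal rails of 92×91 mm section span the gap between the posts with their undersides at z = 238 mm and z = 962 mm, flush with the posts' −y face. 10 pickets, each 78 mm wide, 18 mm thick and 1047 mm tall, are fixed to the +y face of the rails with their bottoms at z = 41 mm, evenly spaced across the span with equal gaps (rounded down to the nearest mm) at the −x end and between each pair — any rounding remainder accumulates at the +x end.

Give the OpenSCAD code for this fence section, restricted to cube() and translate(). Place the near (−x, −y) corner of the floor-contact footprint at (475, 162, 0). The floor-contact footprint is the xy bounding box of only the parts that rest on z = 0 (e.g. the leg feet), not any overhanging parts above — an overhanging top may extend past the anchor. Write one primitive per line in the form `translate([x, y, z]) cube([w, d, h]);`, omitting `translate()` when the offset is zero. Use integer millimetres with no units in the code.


translate([475, 162, 0]) cube([92, 92, 1177]);
translate([2127, 162, 0]) cube([92, 92, 1177]);
translate([567, 162, 238]) cube([1560, 92, 91]);
translate([567, 162, 962]) cube([1560, 92, 91]);
translate([637, 254, 41]) cube([78, 18, 1047]);
translate([785, 254, 41]) cube([78, 18, 1047]);
translate([933, 254, 41]) cube([78, 18, 1047]);
translate([1081, 254, 41]) cube([78, 18, 1047]);
translate([1229, 254, 41]) cube([78, 18, 1047]);
translate([1377, 254, 41]) cube([78, 18, 1047]);
translate([1525, 254, 41]) cube([78, 18, 1047]);
translate([1673, 254, 41]) cube([78, 18, 1047]);
translate([1821, 254, 41]) cube([78, 18, 1047]);
translate([1969, 254, 41]) cube([78, 18, 1047]);


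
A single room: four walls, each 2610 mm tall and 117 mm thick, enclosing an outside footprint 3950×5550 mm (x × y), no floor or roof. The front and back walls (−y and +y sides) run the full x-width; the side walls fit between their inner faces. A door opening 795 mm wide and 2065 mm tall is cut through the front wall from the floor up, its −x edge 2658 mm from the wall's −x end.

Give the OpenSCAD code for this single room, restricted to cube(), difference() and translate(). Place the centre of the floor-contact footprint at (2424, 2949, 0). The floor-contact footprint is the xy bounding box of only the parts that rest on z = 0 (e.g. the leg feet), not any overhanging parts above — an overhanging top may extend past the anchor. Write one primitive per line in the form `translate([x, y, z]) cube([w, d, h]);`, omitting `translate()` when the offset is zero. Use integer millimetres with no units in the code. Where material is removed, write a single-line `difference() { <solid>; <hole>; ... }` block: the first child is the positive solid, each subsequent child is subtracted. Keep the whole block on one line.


difference() { translate([449, 174, 0]) cube([3950, 117, 2610]); translate([3107, 174, 0]) cube([795, 117, 2065]); }
translate([449, 5607, 0]) cube([3950, 117, 2610]);
translate([449, 291, 0]) cube([117, 5316, 2610]);
translate([4282, 291, 0]) cube([117, 5316, 2610]);


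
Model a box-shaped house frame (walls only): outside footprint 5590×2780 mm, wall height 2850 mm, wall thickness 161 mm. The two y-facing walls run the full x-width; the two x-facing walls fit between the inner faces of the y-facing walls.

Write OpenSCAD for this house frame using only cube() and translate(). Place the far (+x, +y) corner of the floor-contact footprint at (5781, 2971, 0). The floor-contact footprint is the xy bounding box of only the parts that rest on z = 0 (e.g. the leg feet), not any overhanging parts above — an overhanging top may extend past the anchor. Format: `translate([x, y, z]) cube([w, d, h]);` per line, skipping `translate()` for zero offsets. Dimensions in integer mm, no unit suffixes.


translate([191, 191, 0]) cube([5590, 161, 2850]);
translate([191, 2810, 0]) cube([5590, 161, 2850]);
translate([191, 352, 0]) cube([161, 2458, 2850]);
translate([5620, 352, 0]) cube([161, 2458, 2850]);


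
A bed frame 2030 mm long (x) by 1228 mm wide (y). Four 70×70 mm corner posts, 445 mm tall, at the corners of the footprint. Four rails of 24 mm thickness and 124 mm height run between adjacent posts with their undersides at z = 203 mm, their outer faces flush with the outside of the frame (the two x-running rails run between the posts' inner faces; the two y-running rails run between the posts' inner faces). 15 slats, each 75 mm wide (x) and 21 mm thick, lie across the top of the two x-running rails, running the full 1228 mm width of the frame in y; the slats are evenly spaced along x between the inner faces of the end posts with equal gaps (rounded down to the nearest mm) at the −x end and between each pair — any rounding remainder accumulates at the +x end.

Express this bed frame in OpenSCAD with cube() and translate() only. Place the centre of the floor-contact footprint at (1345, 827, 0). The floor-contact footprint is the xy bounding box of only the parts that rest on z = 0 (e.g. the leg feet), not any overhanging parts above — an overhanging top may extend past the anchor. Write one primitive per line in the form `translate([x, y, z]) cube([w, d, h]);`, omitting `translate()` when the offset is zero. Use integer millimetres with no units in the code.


// slat z = rail_z + rail_h = 203 + 124 = 327
// slat gap = ⌊(1890 − 15·75) / 16⌋ = 47
translate([330, 213, 0]) cube([70, 70, 445]);
translate([330, 1371, 0]) cube([70, 70, 445]);
translate([2290, 213, 0]) cube([70, 70, 445]);
translate([2290, 1371, 0]) cube([70, 70, 445]);
translate([400, 213, 203]) cube([1890, 24, 124]);
translate([400, 1417, 203]) cube([1890, 24, 124]);
translate([330, 283, 203]) cube([24, 1088, 124]);
translate([2336, 283, 203]) cube([24, 1088, 124]);
translate([447, 213, 327]) cube([75, 1228, 21]);
translate([569, 213, 327]) cube([75, 1228, 21]);
translate([691, 213, 327]) cube([75, 1228, 21]);
translate([813, 213, 327]) cube([75, 1228, 21]);
translate([935, 213, 327]) cube([75, 1228, 21]);
translate([1057, 213, 327]) cube([75, 1228, 21]);
translate([1179, 213, 327]) cube([75, 1228, 21]);
translate([1301, 213, 327]) cube([75, 1228, 21]);
translate([1423, 213, 327]) cube([75, 1228, 21]);
translate([1545, 213, 327]) cube([75, 1228, 21]);
translate([1667, 213, 327]) cube([75, 1228, 21]);
translate([1789, 213, 327]) cube([75, 1228, 21]);
translate([1911, 213, 327]) cube([75, 1228, 21]);
translate([2033, 213, 327]) cube([75, 1228, 21]);
translate([2155, 213, 327]) cube([75, 1228, 21]);
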